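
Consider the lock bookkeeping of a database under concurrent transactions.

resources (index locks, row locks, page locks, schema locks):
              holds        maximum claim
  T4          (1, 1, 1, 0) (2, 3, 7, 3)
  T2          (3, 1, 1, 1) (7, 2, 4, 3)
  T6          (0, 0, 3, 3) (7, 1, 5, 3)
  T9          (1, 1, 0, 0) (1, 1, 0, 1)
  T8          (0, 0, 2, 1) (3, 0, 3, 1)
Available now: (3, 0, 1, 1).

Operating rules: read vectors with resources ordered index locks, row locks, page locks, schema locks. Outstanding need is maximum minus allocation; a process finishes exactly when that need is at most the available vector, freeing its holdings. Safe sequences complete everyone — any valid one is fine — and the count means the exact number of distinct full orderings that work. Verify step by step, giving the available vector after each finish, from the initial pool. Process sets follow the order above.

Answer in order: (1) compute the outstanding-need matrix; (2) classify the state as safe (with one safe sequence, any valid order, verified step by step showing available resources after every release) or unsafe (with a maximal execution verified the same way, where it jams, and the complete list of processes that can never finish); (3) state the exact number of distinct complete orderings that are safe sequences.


(1) Remaining need (order index locks, row locks, page locks, schema locks):
  T4: (1, 2, 6, 3)
  T2: (4, 1, 3, 2)
  T6: (7, 1, 2, 0)
  T9: (0, 0, 0, 1)
  T8: (3, 0, 1, 0)
(2) The state is SAFE; one workable sequence: T8, T9, T2, T6, T4.
Key observation: reading the order forward, T8 is the first process whose need (3, 0, 1, 0) meets the free pool (3, 0, 1, 1) exactly on a resource it requests.
Step-by-step check:
  pool = (3, 0, 1, 1)
  run T8 (needs (3, 0, 1, 0), free (3, 0, 1, 1)); after release of (0, 0, 2, 1) the pool is (3, 0, 3, 2)
  run T9 (needs (0, 0, 0, 1), free (3, 0, 3, 2)); after release of (1, 1, 0, 0) the pool is (4, 1, 3, 2)
  run T2 (needs (4, 1, 3, 2), free (4, 1, 3, 2)); after release of (3, 1, 1, 1) the pool is (7, 2, 4, 3)
  run T6 (needs (7, 1, 2, 0), free (7, 2, 4, 3)); after release of (0, 0, 3, 3) the pool is (7, 2, 7, 6)
  run T4 (needs (1, 2, 6, 3), free (7, 2, 7, 6)); after release of (1, 1, 1, 0) the pool is (8, 3, 8, 6)
(3) The exact count: 2 of the possible complete orderings are safe sequences.


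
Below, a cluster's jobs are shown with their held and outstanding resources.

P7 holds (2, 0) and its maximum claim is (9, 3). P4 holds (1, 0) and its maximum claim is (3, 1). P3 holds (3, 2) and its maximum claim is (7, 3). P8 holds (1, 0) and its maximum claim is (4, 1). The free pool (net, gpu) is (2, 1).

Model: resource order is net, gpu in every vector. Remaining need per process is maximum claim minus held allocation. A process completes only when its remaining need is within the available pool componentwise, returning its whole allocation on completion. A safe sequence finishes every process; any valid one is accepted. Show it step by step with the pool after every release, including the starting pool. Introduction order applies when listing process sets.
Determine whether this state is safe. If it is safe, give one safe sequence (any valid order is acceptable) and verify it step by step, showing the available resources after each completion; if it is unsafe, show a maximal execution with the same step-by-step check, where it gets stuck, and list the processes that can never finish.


SAFE, for example via the order P4, P8, P3, P7.
Key observation: the first exact fit in this order is P4 — it needs (2, 1) with (2, 1) free, meeting a requested resource to the last unit.
Verifying each step:
  pool = (2, 1)
  run P4 (needs (2, 1), free (2, 1)); after release of (1, 0) the pool is (3, 1)
  run P8 (needs (3, 1), free (3, 1)); after release of (1, 0) the pool is (4, 1)
  run P3 (needs (4, 1), free (4, 1)); after release of (3, 2) the pool is (7, 3)
  run P7 (needs (7, 3), free (7, 3)); after release of (2, 0) the pool is (9, 3)


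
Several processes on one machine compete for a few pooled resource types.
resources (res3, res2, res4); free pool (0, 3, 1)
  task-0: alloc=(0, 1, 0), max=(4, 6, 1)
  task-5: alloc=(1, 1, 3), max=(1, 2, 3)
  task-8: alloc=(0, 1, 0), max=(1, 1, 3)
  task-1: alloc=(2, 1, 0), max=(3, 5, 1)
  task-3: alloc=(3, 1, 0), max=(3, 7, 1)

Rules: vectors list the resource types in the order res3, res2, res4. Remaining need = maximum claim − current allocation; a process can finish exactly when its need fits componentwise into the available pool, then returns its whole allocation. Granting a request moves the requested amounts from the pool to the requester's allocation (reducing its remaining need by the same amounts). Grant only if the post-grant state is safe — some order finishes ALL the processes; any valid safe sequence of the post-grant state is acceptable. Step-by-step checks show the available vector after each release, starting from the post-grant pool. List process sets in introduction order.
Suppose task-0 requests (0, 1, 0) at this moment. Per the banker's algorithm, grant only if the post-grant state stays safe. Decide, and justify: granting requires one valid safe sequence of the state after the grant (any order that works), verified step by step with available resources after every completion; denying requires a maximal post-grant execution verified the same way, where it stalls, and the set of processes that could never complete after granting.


DENY — the pretend-granted state is unsafe.
Key observation: after task-5, task-8, task-1 the pool peaks at (3, 5, 4), and each blocked process is short somewhere: task-0 on res3; task-3 on res2.
After a pretend grant, a maximal execution: task-5, task-8, task-1 — then nothing else fits. Step-by-step check:
  pool = (0, 2, 1)
  task-5 needs (0, 1, 0) <= (0, 2, 1) -> finishes; pool += (1, 1, 3) = (1, 3, 4)
  task-8 needs (1, 0, 3) <= (1, 3, 4) -> finishes; pool += (0, 1, 0) = (1, 4, 4)
  task-1 needs (1, 4, 1) <= (1, 4, 4) -> finishes; pool += (2, 1, 0) = (3, 5, 4)
  task-0 still needs (4, 4, 1) but only (3, 5, 4) is free — short on res3
  task-3 still needs (0, 6, 1) but only (3, 5, 4) is free — short on res2
Post-grant, the permanently blocked set is task-0 and task-3.


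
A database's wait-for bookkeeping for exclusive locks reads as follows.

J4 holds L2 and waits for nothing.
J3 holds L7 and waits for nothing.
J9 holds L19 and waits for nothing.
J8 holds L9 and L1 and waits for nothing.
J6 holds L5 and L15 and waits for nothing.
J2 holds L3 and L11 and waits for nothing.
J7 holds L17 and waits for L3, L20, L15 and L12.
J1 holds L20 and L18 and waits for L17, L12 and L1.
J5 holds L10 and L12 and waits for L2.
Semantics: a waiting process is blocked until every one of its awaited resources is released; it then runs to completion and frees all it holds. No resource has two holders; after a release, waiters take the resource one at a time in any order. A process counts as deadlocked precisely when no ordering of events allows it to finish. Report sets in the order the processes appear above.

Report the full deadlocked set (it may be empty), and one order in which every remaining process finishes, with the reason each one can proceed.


Deadlocked set: J7 and J1.
Key observation: J7 -> J1 -> J7 is a circular wait — nothing in it can go first; no other process is dragged down with it.
A valid finishing order for the others: J8, J6, J4, J2, J5, J3, J9.
Check, step by step:
  J8 waits on nothing -> runs at once and releases L9 and L1
  J6 waits on nothing -> runs at once and releases L5 and L15
  J4 waits on nothing -> runs at once and releases L2
  J2 waits on nothing -> runs at once and releases L3 and L11
  run J5 (all its waits — L2 — are resolved); releases L10 and L12
  J3 waits on nothing -> runs at once and releases L7
  J9 waits on nothing -> runs at once and releases L19


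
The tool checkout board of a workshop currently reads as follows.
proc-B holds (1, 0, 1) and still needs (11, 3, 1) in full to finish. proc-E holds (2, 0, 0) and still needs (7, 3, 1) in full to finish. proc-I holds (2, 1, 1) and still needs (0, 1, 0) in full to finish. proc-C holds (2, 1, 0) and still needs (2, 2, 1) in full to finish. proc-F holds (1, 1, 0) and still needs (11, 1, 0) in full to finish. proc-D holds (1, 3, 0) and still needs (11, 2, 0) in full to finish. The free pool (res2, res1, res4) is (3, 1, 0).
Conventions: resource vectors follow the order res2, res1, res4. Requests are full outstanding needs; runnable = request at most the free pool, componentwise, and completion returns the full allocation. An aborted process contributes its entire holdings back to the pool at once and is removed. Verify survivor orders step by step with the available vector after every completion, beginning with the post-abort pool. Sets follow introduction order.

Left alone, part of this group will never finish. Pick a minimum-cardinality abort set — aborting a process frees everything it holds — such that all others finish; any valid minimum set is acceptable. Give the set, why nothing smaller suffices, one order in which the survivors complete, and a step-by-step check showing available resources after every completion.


The answer: abort proc-B and proc-F.
Key observation: the returned (2, 1, 1) from proc-B and proc-F is what brings proc-D — unrunnable before, under any order — into play at step 4.
No one abort is enough; case by case: proc-B alone leaves proc-F blocked (short on res2); proc-E alone leaves proc-B blocked (short on res2); proc-I alone leaves proc-B blocked (short on res2); proc-C alone leaves proc-B blocked (short on res2); proc-F alone leaves proc-B blocked (short on res2); proc-D alone leaves proc-B blocked (short on res2).
The survivors complete as proc-I, proc-E, proc-C, proc-D. Verifying each step (starting from the post-abort pool):
  pool = (5, 2, 1)
  proc-I: need (0, 1, 0) fits (5, 2, 1); releases (2, 1, 1), pool now (7, 3, 2)
  proc-E: need (7, 3, 1) fits (7, 3, 2); releases (2, 0, 0), pool now (9, 3, 2)
  proc-C: need (2, 2, 1) fits (9, 3, 2); releases (2, 1, 0), pool now (11, 4, 2)
  proc-D: need (11, 2, 0) fits (11, 4, 2); releases (1, 3, 0), pool now (12, 7, 2)


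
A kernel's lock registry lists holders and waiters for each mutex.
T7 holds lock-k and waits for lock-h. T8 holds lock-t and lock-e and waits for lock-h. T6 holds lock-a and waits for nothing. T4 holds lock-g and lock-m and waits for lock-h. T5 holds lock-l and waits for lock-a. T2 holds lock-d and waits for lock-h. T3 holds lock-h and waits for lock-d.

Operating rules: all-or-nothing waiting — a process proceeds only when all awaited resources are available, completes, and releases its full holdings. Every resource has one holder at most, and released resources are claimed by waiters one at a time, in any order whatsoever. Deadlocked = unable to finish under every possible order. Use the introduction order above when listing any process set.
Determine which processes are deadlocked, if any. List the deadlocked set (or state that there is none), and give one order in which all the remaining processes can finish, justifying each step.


Deadlocked: T7, T8, T4, T2 and T3.
Key observation: along T3 -> T2 -> T3, each member waits on what the next one holds — a deadlock; T7, T8 and T4 wait into the deadlock from upstream.
One completion order for the rest: T6, T5.
Walking it through:
  run T6 (it waits on nothing); releases lock-a
  run T5 (all its waits — lock-a — are resolved); releases lock-l


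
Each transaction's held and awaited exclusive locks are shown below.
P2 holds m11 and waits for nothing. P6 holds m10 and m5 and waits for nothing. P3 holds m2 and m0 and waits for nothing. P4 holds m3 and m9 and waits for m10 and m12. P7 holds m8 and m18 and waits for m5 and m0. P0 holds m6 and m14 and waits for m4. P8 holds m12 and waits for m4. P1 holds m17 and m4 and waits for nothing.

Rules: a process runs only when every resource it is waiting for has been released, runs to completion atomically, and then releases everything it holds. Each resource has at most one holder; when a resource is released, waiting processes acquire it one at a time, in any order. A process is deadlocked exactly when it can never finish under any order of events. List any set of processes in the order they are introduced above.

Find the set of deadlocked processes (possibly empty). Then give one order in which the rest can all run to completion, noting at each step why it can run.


The deadlocked set is empty.
Key observation: there is no circular wait here — follow any chain and it reaches a process that is free to run now.
A valid finishing order for the others: P3, P1, P2, P8, P6, P0, P4, P7.
Walking it through:
  P3: no waits; runs immediately, freeing m2 and m0
  P1: no waits; runs immediately, freeing m17 and m4
  P2: no waits; runs immediately, freeing m11
  P8 waits on m4 — all released -> runs and releases m12
  P6: no waits; runs immediately, freeing m10 and m5
  P0 waits on m4 — all released -> runs and releases m6 and m14
  P4 waits on m10 and m12 — all released -> runs and releases m3 and m9
  P7 waits on m5 and m0 — all released -> runs and releases m8 and m18


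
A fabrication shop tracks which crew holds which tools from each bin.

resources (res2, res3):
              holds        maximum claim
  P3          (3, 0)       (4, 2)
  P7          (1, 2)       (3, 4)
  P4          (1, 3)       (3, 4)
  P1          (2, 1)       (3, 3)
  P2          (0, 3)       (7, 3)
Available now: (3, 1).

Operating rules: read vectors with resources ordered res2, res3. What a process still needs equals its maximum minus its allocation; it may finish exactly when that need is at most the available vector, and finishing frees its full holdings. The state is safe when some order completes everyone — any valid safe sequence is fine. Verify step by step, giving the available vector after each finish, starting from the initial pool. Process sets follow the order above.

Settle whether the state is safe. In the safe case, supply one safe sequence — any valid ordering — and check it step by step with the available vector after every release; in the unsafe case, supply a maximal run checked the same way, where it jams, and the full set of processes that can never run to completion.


SAFE, for example via the order P4, P3, P2, P1, P7.
Key observation: the order's first zero-slack moment is P4 ((2, 1) needed, (3, 1) free — a requested resource with nothing to spare).
Check, step by step:
  pool = (3, 1)
  P4 needs (2, 1) <= (3, 1) -> finishes; pool += (1, 3) = (4, 4)
  P3 needs (1, 2) <= (4, 4) -> finishes; pool += (3, 0) = (7, 4)
  P2 needs (7, 0) <= (7, 4) -> finishes; pool += (0, 3) = (7, 7)
  P1 needs (1, 2) <= (7, 7) -> finishes; pool += (2, 1) = (9, 8)
  P7 needs (2, 2) <= (9, 8) -> finishes; pool += (1, 2) = (10, 10)


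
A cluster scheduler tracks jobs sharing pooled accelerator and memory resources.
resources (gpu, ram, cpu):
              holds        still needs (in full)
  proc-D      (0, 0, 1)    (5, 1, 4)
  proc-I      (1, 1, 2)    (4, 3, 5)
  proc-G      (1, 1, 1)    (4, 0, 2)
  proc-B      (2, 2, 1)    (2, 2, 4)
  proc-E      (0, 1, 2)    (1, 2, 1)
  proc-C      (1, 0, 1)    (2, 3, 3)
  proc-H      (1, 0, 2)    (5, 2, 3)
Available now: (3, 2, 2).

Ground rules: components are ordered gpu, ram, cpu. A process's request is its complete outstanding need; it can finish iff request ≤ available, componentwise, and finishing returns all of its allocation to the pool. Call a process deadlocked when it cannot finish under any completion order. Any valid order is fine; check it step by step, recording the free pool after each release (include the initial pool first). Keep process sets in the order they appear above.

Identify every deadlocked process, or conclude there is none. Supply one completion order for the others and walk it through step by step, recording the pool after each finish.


No process is deadlocked.
Key observation: no deadlock: proc-E fits now, and the freed resources carry the rest through.
One completion order for the rest: proc-E, proc-B, proc-C, proc-G, proc-D, proc-H, proc-I. Check, step by step:
  pool = (3, 2, 2)
  proc-E: need (1, 2, 1) fits (3, 2, 2); releases (0, 1, 2), pool now (3, 3, 4)
  proc-B: need (2, 2, 4) fits (3, 3, 4); releases (2, 2, 1), pool now (5, 5, 5)
  proc-C: need (2, 3, 3) fits (5, 5, 5); releases (1, 0, 1), pool now (6, 5, 6)
  proc-G: need (4, 0, 2) fits (6, 5, 6); releases (1, 1, 1), pool now (7, 6, 7)
  proc-D: need (5, 1, 4) fits (7, 6, 7); releases (0, 0, 1), pool now (7, 6, 8)
  proc-H: need (5, 2, 3) fits (7, 6, 8); releases (1, 0, 2), pool now (8, 6, 10)
  proc-I: need (4, 3, 5) fits (8, 6, 10); releases (1, 1, 2), pool now (9, 7, 12)


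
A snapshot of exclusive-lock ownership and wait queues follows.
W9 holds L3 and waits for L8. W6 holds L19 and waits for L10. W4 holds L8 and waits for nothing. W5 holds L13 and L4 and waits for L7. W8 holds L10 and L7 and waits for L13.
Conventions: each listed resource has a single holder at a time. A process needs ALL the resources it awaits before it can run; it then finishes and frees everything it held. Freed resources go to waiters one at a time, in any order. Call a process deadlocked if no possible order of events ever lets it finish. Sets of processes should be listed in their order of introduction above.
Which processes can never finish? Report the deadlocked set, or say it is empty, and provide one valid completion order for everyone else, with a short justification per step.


Deadlocked: W6, W5 and W8.
Key observation: the waits loop around W8 -> W5 -> W8 with no way out; W6 waits into the deadlock from upstream.
One completion order for the rest: W4, W9.
Check, step by step:
  W4 waits on nothing -> runs at once and releases L8
  W9 waits on L8 — all released -> runs and releases L3


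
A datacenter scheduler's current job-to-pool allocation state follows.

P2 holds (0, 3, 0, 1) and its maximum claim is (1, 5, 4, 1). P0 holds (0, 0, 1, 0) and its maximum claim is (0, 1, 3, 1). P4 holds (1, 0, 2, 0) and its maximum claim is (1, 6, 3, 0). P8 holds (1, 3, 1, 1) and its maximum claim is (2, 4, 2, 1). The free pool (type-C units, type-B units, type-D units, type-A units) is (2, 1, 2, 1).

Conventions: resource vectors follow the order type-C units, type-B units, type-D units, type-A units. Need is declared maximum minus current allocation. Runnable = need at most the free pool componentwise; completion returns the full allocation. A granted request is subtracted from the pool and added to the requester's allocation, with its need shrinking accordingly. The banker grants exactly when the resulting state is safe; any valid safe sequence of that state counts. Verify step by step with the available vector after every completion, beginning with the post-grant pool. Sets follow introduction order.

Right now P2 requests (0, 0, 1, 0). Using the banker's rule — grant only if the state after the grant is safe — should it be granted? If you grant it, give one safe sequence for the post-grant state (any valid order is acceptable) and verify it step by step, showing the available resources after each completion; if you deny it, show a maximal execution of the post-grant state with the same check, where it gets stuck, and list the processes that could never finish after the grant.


GRANT — the state after the grant stays safe, e.g. via P8, P0, P2, P4.
Key observation: even at the reduced pool (2, 1, 1, 1), P8 fits immediately, so safety survives the grant.
Check on the post-grant state, step by step:
  pool = (2, 1, 1, 1)
  P8: need (1, 1, 1, 0) fits (2, 1, 1, 1); releases (1, 3, 1, 1), pool now (3, 4, 2, 2)
  P0: need (0, 1, 2, 1) fits (3, 4, 2, 2); releases (0, 0, 1, 0), pool now (3, 4, 3, 2)
  P2: need (1, 2, 3, 0) fits (3, 4, 3, 2); releases (0, 3, 1, 1), pool now (3, 7, 4, 3)
  P4: need (0, 6, 1, 0) fits (3, 7, 4, 3); releases (1, 0, 2, 0), pool now (4, 7, 6, 3)


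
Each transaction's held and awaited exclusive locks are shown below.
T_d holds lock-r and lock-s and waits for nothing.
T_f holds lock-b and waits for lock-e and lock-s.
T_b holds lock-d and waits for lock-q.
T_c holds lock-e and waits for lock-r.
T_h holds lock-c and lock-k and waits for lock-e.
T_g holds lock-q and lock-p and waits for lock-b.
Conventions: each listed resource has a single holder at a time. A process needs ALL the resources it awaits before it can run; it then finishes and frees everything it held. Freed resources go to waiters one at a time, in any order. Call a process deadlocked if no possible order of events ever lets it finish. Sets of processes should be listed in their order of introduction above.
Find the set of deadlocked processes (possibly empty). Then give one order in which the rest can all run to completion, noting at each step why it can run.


No process is deadlocked.
Key observation: the wait relation is loop-free; peeling off processes with no waits unwinds the whole state.
A valid finishing order for the others: T_d, T_c, T_f, T_h, T_g, T_b.
Verifying each step:
  T_d waits on nothing -> runs at once and releases lock-r and lock-s
  T_c waits on lock-r — all released -> runs and releases lock-e
  T_f waits on lock-e and lock-s — all released -> runs and releases lock-b
  T_h waits on lock-e — all released -> runs and releases lock-c and lock-k
  T_g waits on lock-b — all released -> runs and releases lock-q and lock-p
  T_b waits on lock-q — all released -> runs and releases lock-d


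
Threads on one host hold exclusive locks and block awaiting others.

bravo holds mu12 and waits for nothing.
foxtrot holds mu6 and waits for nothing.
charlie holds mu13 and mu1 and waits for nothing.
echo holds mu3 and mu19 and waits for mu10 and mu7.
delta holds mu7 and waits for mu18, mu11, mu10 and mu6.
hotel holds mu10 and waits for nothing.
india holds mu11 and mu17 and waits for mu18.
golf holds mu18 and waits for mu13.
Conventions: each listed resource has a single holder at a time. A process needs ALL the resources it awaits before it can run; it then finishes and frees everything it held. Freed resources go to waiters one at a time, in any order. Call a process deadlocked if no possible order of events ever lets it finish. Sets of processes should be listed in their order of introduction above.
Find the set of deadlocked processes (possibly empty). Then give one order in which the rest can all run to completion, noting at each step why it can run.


No process is deadlocked.
Key observation: the waits form no ring: some process can always run, and its releases unblock the others one by one.
A valid finishing order for the others: hotel, charlie, golf, india, bravo, foxtrot, delta, echo.
Walking it through:
  hotel waits on nothing -> runs at once and releases mu10
  charlie waits on nothing -> runs at once and releases mu13 and mu1
  golf: everything it awaited (mu13) is free; runs, freeing mu18
  india: everything it awaited (mu18) is free; runs, freeing mu11 and mu17
  bravo waits on nothing -> runs at once and releases mu12
  foxtrot waits on nothing -> runs at once and releases mu6
  delta: everything it awaited (mu18, mu11, mu10 and mu6) is free; runs, freeing mu7
  echo: everything it awaited (mu10 and mu7) is free; runs, freeing mu3 and mu19


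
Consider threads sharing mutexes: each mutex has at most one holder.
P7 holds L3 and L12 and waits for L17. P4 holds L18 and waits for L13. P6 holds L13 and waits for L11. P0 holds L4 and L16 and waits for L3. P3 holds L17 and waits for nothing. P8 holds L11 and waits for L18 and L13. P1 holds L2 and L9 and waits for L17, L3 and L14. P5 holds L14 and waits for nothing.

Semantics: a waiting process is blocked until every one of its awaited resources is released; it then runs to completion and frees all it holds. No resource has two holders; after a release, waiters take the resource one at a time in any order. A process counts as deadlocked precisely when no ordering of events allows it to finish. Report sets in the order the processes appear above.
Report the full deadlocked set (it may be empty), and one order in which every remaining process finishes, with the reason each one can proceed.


The deadlocked set is P4, P6 and P8.
Key observation: the knot is the closed ring of waits P4 -> P6 -> P8 -> P4; no other process is dragged down with it.
The rest can finish in the order P3, P5, P7, P1, P0.
Verifying each step:
  P3: no waits; runs immediately, freeing L17
  P5: no waits; runs immediately, freeing L14
  run P7 (all its waits — L17 — are resolved); releases L3 and L12
  run P1 (all its waits — L17, L3 and L14 — are resolved); releases L2 and L9
  run P0 (all its waits — L3 — are resolved); releases L4 and L16


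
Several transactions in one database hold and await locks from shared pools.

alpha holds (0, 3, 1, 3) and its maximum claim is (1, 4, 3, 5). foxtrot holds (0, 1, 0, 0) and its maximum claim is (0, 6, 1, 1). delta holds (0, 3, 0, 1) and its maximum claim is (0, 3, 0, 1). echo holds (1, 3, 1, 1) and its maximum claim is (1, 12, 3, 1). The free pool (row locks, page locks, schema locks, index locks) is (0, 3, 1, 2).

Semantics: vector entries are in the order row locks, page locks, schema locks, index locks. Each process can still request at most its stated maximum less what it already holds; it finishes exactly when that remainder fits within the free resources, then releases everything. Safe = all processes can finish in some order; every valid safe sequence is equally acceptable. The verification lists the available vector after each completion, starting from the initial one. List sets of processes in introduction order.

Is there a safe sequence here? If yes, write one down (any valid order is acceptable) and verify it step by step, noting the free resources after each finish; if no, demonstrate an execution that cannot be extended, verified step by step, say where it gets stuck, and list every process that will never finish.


UNSAFE — no complete ordering exists.
Key observation: after delta, foxtrot complete, (0, 7, 1, 3) is the best the pool ever gets, yet each leftover process wants more schema locks.
A maximal execution: delta, foxtrot — then nothing else fits. Check, step by step:
  pool = (0, 3, 1, 2)
  run delta (needs (0, 0, 0, 0), free (0, 3, 1, 2)); after release of (0, 3, 0, 1) the pool is (0, 6, 1, 3)
  run foxtrot (needs (0, 5, 1, 1), free (0, 6, 1, 3)); after release of (0, 1, 0, 0) the pool is (0, 7, 1, 3)
  blocked: alpha wants (1, 1, 2, 2), pool (0, 7, 1, 3) — not enough row locks and schema locks
  blocked: echo wants (0, 9, 2, 0), pool (0, 7, 1, 3) — not enough page locks and schema locks
Permanently blocked: alpha and echo.


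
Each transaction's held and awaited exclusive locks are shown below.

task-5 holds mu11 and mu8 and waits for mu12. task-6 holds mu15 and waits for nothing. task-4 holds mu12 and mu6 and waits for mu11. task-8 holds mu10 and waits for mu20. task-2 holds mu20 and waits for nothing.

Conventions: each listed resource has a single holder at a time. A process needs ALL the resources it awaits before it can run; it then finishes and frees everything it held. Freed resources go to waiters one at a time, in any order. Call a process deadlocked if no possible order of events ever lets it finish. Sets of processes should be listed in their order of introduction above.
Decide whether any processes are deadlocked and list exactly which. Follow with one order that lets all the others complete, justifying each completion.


The deadlocked set is task-5 and task-4.
Key observation: the waits loop around task-5 -> task-4 -> task-5 with no way out; no other process is dragged down with it.
A valid finishing order for the others: task-2, task-8, task-6.
Step-by-step check:
  run task-2 (it waits on nothing); releases mu20
  task-8: everything it awaited (mu20) is free; runs, freeing mu10
  run task-6 (it waits on nothing); releases mu15


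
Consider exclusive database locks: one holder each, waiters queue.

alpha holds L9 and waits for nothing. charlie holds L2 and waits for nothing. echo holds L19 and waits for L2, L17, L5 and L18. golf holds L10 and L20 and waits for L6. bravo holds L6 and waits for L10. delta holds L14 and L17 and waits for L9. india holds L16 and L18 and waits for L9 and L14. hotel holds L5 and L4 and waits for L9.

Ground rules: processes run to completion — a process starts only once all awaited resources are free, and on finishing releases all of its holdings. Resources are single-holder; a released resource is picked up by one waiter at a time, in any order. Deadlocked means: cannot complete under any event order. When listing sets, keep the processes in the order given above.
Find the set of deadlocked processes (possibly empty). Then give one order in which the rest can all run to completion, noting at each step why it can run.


Deadlocked set: golf and bravo.
Key observation: the knot is the closed ring of waits golf -> bravo -> golf; no other process is dragged down with it.
A valid finishing order for the others: alpha, delta, charlie, india, hotel, echo.
Check, step by step:
  alpha: no waits; runs immediately, freeing L9
  run delta (all its waits — L9 — are resolved); releases L14 and L17
  charlie: no waits; runs immediately, freeing L2
  run india (all its waits — L9 and L14 — are resolved); releases L16 and L18
  run hotel (all its waits — L9 — are resolved); releases L5 and L4
  run echo (all its waits — L2, L17, L5 and L18 — are resolved); releases L19


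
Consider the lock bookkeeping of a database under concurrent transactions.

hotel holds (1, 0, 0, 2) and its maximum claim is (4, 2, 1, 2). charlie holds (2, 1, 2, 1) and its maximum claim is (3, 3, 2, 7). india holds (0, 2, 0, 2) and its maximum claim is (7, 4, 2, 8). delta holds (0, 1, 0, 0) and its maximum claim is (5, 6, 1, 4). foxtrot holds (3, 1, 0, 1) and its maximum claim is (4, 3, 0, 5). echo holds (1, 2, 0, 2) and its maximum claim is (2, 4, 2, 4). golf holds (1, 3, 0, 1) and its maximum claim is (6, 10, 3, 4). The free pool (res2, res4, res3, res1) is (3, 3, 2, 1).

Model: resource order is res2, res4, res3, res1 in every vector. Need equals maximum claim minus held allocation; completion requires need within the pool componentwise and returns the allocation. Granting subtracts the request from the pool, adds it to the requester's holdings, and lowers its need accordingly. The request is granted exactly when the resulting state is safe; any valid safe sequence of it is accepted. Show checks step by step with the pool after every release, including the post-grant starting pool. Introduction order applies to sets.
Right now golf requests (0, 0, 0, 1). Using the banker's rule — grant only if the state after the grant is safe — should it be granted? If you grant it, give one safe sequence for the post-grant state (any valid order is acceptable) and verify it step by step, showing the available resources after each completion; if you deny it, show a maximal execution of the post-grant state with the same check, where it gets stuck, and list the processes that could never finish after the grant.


DENY: after the grant no complete ordering would exist.
Key observation: after hotel, echo, foxtrot, delta the pool peaks at (8, 7, 2, 5), and each blocked process is short somewhere: charlie on res1; india on res1; golf on res3.
On the post-grant state, hotel, echo, foxtrot, delta is a maximal run — nothing extends it. Check, step by step:
  pool = (3, 3, 2, 0)
  run hotel (needs (3, 2, 1, 0), free (3, 3, 2, 0)); after release of (1, 0, 0, 2) the pool is (4, 3, 2, 2)
  run echo (needs (1, 2, 2, 2), free (4, 3, 2, 2)); after release of (1, 2, 0, 2) the pool is (5, 5, 2, 4)
  run foxtrot (needs (1, 2, 0, 4), free (5, 5, 2, 4)); after release of (3, 1, 0, 1) the pool is (8, 6, 2, 5)
  run delta (needs (5, 5, 1, 4), free (8, 6, 2, 5)); after release of (0, 1, 0, 0) the pool is (8, 7, 2, 5)
  blocked: charlie wants (1, 2, 0, 6), pool (8, 7, 2, 5) — not enough res1
  blocked: india wants (7, 2, 2, 6), pool (8, 7, 2, 5) — not enough res1
  blocked: golf wants (5, 7, 3, 2), pool (8, 7, 2, 5) — not enough res3
Post-grant, the permanently blocked set is charlie, india and golf.


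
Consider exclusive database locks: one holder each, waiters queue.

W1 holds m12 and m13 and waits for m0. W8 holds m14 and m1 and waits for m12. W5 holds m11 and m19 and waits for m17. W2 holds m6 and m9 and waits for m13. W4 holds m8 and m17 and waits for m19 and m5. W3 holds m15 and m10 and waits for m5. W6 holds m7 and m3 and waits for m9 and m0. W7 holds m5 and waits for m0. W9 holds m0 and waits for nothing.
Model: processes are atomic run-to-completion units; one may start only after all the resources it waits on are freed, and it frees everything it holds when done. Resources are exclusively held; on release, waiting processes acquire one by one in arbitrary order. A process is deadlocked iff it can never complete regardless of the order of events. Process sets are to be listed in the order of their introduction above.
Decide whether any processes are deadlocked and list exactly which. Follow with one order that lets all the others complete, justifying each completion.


Deadlocked set: W5 and W4.
Key observation: the loop W5 -> W4 -> W5 blocks itself forever; no other process is dragged down with it.
One completion order for the rest: W9, W1, W2, W6, W8, W7, W3.
Step-by-step check:
  W9: no waits; runs immediately, freeing m0
  W1 waits on m0 — all released -> runs and releases m12 and m13
  W2 waits on m13 — all released -> runs and releases m6 and m9
  W6 waits on m9 and m0 — all released -> runs and releases m7 and m3
  W8 waits on m12 — all released -> runs and releases m14 and m1
  W7 waits on m0 — all released -> runs and releases m5
  W3 waits on m5 — all released -> runs and releases m15 and m10


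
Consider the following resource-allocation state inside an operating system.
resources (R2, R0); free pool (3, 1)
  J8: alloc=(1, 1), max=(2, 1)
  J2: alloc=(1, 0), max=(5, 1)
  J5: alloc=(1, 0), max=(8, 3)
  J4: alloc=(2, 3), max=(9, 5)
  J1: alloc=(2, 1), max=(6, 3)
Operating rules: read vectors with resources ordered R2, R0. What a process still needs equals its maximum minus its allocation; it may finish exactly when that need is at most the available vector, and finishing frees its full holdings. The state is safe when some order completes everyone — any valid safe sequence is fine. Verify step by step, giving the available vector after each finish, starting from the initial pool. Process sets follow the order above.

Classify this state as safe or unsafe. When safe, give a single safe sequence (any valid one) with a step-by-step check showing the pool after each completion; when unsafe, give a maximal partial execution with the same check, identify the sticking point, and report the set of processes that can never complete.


SAFE. One safe sequence: J8, J2, J1, J4, J5.
Key observation: the first exact fit in this order is J2 — it needs (4, 1) with (4, 2) free, meeting a requested resource to the last unit.
Check, step by step:
  pool = (3, 1)
  J8 needs (1, 0) <= (3, 1) -> finishes; pool += (1, 1) = (4, 2)
  J2 needs (4, 1) <= (4, 2) -> finishes; pool += (1, 0) = (5, 2)
  J1 needs (4, 2) <= (5, 2) -> finishes; pool += (2, 1) = (7, 3)
  J4 needs (7, 2) <= (7, 3) -> finishes; pool += (2, 3) = (9, 6)
  J5 needs (7, 3) <= (9, 6) -> finishes; pool += (1, 0) = (10, 6)


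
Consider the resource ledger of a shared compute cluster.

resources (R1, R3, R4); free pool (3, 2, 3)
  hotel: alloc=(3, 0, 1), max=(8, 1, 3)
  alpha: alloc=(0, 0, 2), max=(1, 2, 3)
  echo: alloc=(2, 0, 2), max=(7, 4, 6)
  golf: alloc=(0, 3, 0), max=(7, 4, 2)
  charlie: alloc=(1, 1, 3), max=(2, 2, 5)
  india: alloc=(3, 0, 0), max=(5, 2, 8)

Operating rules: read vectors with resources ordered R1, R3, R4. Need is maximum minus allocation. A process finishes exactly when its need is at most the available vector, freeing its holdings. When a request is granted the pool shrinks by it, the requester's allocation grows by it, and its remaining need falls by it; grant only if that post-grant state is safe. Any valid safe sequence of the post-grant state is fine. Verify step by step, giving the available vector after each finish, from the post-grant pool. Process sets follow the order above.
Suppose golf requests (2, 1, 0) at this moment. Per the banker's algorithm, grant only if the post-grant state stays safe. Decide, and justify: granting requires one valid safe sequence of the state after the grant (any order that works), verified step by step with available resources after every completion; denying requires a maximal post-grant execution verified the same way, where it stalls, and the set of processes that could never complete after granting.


GRANT — the state after the grant stays safe, e.g. via charlie, alpha, india, golf, echo, hotel.
Key observation: the transfer keeps a workable pool ((1, 1, 3)); charlie starts the safe sequence.
Check on the post-grant state, step by step:
  pool = (1, 1, 3)
  run charlie (needs (1, 1, 2), free (1, 1, 3)); after release of (1, 1, 3) the pool is (2, 2, 6)
  run alpha (needs (1, 2, 1), free (2, 2, 6)); after release of (0, 0, 2) the pool is (2, 2, 8)
  run india (needs (2, 2, 8), free (2, 2, 8)); after release of (3, 0, 0) the pool is (5, 2, 8)
  run golf (needs (5, 0, 2), free (5, 2, 8)); after release of (2, 4, 0) the pool is (7, 6, 8)
  run echo (needs (5, 4, 4), free (7, 6, 8)); after release of (2, 0, 2) the pool is (9, 6, 10)
  run hotel (needs (5, 1, 2), free (9, 6, 10)); after release of (3, 0, 1) the pool is (12, 6, 11)


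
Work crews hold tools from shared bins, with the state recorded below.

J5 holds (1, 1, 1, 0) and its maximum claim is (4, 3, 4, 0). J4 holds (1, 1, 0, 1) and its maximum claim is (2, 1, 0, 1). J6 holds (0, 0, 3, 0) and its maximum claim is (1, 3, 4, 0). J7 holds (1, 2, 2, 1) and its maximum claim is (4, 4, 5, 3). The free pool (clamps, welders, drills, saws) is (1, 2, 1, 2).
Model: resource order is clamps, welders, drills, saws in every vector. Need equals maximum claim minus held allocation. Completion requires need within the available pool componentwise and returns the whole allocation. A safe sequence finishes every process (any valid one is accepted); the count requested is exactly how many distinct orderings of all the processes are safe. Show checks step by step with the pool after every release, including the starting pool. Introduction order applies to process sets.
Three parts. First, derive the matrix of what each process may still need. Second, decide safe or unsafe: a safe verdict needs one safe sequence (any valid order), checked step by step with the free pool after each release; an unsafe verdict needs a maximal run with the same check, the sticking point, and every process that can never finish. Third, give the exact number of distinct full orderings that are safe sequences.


(1) Remaining need (order clamps, welders, drills, saws):
  J5: (3, 2, 3, 0)
  J4: (1, 0, 0, 0)
  J6: (1, 3, 1, 0)
  J7: (3, 2, 3, 2)
(2) The state is UNSAFE.
Key observation: once J4, J6 finish, the pool peaks at (2, 3, 4, 3) — and every remaining process still needs more clamps than that.
A maximal execution: J4, J6 — then nothing else fits. Step-by-step check:
  pool = (1, 2, 1, 2)
  J4: need (1, 0, 0, 0) fits (1, 2, 1, 2); releases (1, 1, 0, 1), pool now (2, 3, 1, 3)
  J6: need (1, 3, 1, 0) fits (2, 3, 1, 3); releases (0, 0, 3, 0), pool now (2, 3, 4, 3)
  J5 still needs (3, 2, 3, 0) but only (2, 3, 4, 3) is free — short on clamps
  J7 still needs (3, 2, 3, 2) but only (2, 3, 4, 3) is free — short on clamps
Permanently blocked: J5 and J7.
(3) Precisely 0 of the possible complete orderings are safe sequences.


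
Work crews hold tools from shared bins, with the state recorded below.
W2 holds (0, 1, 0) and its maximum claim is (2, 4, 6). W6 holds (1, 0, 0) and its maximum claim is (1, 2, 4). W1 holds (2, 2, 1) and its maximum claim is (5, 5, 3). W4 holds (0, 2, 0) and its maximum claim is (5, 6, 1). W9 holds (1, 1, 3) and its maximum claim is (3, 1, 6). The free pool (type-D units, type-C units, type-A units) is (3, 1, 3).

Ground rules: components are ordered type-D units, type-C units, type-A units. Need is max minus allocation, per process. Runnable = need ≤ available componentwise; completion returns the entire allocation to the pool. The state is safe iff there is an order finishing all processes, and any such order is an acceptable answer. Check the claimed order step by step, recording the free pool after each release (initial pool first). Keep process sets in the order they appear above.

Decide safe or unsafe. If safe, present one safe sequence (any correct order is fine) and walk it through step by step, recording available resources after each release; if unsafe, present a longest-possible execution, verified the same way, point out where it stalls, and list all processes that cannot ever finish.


The state is UNSAFE.
Key observation: type-C units is the bottleneck — with W9, W6 done the pool holds (5, 2, 6), short of every remaining need.
The run W9, W6 cannot be extended any further. Step-by-step check:
  pool = (3, 1, 3)
  W9: need (2, 0, 3) fits (3, 1, 3); releases (1, 1, 3), pool now (4, 2, 6)
  W6: need (0, 2, 4) fits (4, 2, 6); releases (1, 0, 0), pool now (5, 2, 6)
  W2 cannot run: need (2, 3, 6) vs free (5, 2, 6) (insufficient type-C units)
  W1 cannot run: need (3, 3, 2) vs free (5, 2, 6) (insufficient type-C units)
  W4 cannot run: need (5, 4, 1) vs free (5, 2, 6) (insufficient type-C units)
Never able to finish: W2, W1 and W4.
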